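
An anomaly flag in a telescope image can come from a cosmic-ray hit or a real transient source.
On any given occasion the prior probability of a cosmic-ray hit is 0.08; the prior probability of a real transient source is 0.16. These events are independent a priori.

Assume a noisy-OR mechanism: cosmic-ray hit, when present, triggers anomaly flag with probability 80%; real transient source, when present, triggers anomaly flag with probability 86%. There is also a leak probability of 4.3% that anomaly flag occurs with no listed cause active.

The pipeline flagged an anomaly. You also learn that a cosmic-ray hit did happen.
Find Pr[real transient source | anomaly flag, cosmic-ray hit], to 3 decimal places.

Pr[real transient source | anomaly flag, cosmic-ray hit] ≈ 0.186

Under noisy-OR, P(anomaly flag | causes) = 1 − (1−0.043)·∏(1−qᵢ) over the active causes.
Sum P(anomaly flag|·) weighted by the priors over both values of real transient source:
  P(anomaly flag | cosmic-ray hit) = 0.8086×0.84 + 0.973204×0.16
        = 0.679224 + 0.155713 = 0.834937
The terms with real transient source present sum to 0.155713, so
  P(real transient source | anomaly flag, cosmic-ray hit) = 0.155713 / 0.834937 ≈ 0.186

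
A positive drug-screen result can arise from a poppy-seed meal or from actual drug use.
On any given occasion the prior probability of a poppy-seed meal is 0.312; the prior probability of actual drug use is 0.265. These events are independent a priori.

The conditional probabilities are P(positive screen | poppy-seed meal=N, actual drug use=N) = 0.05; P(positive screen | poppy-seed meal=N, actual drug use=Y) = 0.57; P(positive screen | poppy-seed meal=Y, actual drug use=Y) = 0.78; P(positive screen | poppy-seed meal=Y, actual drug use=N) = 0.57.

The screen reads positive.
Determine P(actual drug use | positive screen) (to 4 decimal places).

P(actual drug use | positive screen) ≈ 0.5191

P(positive screen) = 0.05·0.688·0.735 + 0.57·0.688·0.265 + 0.57·0.312·0.735 + 0.78·0.312·0.265 = 0.025284 + 0.103922 + 0.130712 + 0.064490 = 0.324408
Restricting to configurations with actual drug use present: 0.103922 + 0.064490 = 0.168412.
So P(actual drug use | positive screen) = 0.168412/0.324408 ≈ 0.5191.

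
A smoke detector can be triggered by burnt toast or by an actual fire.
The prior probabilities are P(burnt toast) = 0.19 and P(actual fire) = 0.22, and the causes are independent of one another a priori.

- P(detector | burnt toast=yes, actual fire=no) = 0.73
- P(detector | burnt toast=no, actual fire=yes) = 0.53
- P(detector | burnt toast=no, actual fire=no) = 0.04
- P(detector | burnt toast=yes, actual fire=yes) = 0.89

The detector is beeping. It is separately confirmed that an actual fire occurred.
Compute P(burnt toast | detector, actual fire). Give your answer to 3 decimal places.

P(burnt toast | detector, actual fire) ≈ 0.283

P(detector | actual fire) = 0.53×0.81 + 0.89×0.19 = 0.429300 + 0.169100 = 0.598400
Restricting to configurations with burnt toast present: 0.89×0.19 = 0.169100.
So P(burnt toast | detector, actual fire) = 0.169100/0.598400 ≈ 0.283.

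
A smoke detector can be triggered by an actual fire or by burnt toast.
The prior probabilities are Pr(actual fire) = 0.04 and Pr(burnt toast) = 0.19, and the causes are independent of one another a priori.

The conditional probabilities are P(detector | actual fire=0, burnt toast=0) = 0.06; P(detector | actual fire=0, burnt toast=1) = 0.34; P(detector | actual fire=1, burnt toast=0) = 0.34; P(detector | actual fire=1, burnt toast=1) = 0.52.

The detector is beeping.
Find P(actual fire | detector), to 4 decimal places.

P(actual fire | detector) ≈ 0.1211

P(detector) = 0.06×0.96×0.81 + 0.34×0.96×0.19 + 0.34×0.04×0.81 + 0.52×0.04×0.19 = 0.046656 + 0.062016 + 0.011016 + 0.003952 = 0.123640
Of this, 0.014968 comes from 0.011016 + 0.003952 (the actual fire=true cases).
So P(actual fire | detector) = 0.014968/0.123640 ≈ 0.1211.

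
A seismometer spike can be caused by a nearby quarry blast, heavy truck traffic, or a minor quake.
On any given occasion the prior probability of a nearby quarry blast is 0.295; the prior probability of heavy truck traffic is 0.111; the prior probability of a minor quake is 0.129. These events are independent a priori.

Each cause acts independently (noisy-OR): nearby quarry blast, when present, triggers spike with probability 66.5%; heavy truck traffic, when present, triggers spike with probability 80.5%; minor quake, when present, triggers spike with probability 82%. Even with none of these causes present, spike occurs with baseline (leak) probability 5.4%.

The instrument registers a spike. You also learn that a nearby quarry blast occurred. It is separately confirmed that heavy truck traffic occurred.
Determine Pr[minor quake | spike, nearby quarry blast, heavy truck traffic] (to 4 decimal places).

Pr[minor quake | spike, nearby quarry blast, heavy truck traffic] ≈ 0.1350

Under noisy-OR, P(spike | causes) = 1 − (1−0.054)·∏(1−qᵢ) over the active causes.
By total probability over both values of minor quake:
  P(spike | nearby quarry blast, heavy truck traffic) = 0.938203*0.871 + 0.988876*0.129
        = 0.817175 + 0.127565 = 0.944740
The terms with minor quake present sum to 0.127565, so
  P(minor quake | spike, nearby quarry blast, heavy truck traffic) = 0.127565 / 0.944740 ≈ 0.1350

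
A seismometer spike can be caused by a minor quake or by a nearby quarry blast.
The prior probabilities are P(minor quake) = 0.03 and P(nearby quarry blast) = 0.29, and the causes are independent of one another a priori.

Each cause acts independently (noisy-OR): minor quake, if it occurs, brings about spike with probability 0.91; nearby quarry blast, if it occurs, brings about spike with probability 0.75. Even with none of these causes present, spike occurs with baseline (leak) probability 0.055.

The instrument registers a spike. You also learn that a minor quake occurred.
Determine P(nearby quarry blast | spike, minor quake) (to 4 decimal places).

P(nearby quarry blast | spike, minor quake) ≈ 0.3041

Under noisy-OR, P(spike | causes) = 1 − (1−0.055)·∏(1−qᵢ) over the active causes.
For the numerator, keep only nearby quarry blast=true terms: 0.978738·0.29 = 0.283834
Denominator P(spike | minor quake): 0.91495·0.71 + 0.978738·0.29 = 0.933448
P(nearby quarry blast | spike, minor quake) = 0.283834/0.933448 ≈ 0.3041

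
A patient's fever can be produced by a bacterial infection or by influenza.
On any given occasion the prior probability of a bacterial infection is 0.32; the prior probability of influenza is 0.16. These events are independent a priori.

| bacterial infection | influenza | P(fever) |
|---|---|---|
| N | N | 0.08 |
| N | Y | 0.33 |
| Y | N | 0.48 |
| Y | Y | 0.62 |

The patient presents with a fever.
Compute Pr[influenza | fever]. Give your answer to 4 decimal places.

For the numerator, keep only influenza=true terms: 0.035904 + 0.031744 = 0.067648
The normalizing constant is 0.08*0.68*0.84 + 0.33*0.68*0.16 + 0.48*0.32*0.84 + 0.62*0.32*0.16 = 0.242368
Posterior = 0.067648 / 0.242368 ≈ 0.2791

Pr[influenza | fever] ≈ 0.2791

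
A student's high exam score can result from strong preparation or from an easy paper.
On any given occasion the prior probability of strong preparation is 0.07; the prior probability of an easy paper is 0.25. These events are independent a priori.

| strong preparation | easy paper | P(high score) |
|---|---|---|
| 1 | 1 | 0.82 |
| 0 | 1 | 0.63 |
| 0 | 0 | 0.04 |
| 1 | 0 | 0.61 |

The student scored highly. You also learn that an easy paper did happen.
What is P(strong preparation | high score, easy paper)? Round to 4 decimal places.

P(high score | easy paper) = 0.63*0.93 + 0.82*0.07 = 0.585900 + 0.057400 = 0.643300
Of this, 0.057400 comes from 0.82*0.07 (the strong preparation=true cases).
So P(strong preparation | high score, easy paper) = 0.057400/0.643300 ≈ 0.0892.

P(strong preparation | high score, easy paper) ≈ 0.0892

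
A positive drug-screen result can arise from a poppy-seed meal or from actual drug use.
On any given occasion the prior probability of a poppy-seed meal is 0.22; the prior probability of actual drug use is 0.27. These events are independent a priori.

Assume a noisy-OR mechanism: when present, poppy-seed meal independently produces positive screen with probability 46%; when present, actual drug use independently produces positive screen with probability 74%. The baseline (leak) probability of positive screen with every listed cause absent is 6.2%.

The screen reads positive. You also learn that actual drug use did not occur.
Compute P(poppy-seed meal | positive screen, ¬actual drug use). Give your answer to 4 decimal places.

P(poppy-seed meal | positive screen, ¬actual drug use) ≈ 0.6918

Under noisy-OR, P(positive screen | causes) = 1 − (1−0.062)·∏(1−qᵢ) over the active causes.
Sum P(positive screen|·) weighted by the priors over both values of poppy-seed meal:
  P(positive screen | ¬actual drug use) = 0.062*0.78 + 0.49348*0.22
        = 0.048360 + 0.108566 = 0.156926
Keeping only the poppy-seed meal-present terms gives 0.108566, so
  P(poppy-seed meal | positive screen, ¬actual drug use) = 0.108566 / 0.156926 ≈ 0.6918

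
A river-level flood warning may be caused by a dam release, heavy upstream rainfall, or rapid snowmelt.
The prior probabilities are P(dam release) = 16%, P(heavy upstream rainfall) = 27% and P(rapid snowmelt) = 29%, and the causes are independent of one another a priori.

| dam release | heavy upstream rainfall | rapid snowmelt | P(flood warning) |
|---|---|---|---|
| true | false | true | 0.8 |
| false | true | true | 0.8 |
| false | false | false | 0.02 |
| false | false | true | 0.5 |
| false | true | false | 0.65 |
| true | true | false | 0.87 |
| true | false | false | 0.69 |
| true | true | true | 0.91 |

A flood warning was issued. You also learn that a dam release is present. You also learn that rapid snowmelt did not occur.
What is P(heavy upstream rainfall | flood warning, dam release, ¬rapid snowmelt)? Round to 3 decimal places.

P(flood warning | dam release, ¬rapid snowmelt) = 0.69·0.73 + 0.87·0.27 = 0.503700 + 0.234900 = 0.738600
The heavy upstream rainfall-present share is 0.87·0.27 = 0.234900.
Hence the posterior is 0.234900/0.738600 ≈ 0.318.

P(heavy upstream rainfall | flood warning, dam release, ¬rapid snowmelt) ≈ 0.318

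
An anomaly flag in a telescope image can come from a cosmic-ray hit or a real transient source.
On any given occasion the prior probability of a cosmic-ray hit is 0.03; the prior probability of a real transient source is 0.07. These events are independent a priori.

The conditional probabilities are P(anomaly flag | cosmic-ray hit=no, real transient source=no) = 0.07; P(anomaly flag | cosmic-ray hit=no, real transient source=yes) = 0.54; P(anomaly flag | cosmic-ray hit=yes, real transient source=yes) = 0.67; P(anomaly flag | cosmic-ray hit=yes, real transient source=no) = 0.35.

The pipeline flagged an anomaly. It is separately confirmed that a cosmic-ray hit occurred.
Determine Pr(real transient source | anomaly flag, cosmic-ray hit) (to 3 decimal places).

P(anomaly flag | cosmic-ray hit) = 0.35*0.93 + 0.67*0.07 = 0.325500 + 0.046900 = 0.372400
Restricting to configurations with real transient source present: 0.67*0.07 = 0.046900.
P(real transient source | anomaly flag, cosmic-ray hit) = 0.046900 / 0.372400 ≈ 0.126

Pr(real transient source | anomaly flag, cosmic-ray hit) ≈ 0.126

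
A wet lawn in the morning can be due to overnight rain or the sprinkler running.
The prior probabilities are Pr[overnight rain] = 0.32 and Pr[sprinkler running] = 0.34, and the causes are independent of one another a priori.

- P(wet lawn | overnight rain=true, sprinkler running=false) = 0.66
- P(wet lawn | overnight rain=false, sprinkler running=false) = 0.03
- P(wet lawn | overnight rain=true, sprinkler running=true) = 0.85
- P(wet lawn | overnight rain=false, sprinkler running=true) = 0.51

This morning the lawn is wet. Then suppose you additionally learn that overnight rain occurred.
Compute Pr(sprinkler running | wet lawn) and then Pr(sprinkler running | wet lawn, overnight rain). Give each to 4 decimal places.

Pr(sprinkler running | wet lawn) ≈ 0.5792; Pr(sprinkler running | wet lawn, overnight rain) ≈ 0.3988

P(wet lawn) = 0.03*0.68*0.66 + 0.51*0.68*0.34 + 0.66*0.32*0.66 + 0.85*0.32*0.34 = 0.013464 + 0.117912 + 0.139392 + 0.092480 = 0.363248
Restricting to configurations with sprinkler running present: 0.117912 + 0.092480 = 0.210392.
P(sprinkler running | wet lawn) = 0.210392 / 0.363248 ≈ 0.5792

With the extra evidence:
For the numerator, keep only sprinkler running=true terms: 0.85×0.34 = 0.289000
The normalizing constant is 0.66×0.66 + 0.85×0.34 = 0.724600
P(sprinkler running | wet lawn, overnight rain) = 0.289000/0.724600 ≈ 0.3988
The drop from 0.5792 to 0.3988 is the explaining-away (discounting) effect.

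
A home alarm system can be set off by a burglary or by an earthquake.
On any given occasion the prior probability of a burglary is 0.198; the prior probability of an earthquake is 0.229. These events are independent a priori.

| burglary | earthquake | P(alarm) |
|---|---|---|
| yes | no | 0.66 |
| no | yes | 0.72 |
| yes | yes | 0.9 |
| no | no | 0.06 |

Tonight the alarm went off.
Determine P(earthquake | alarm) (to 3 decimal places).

P(earthquake | alarm) ≈ 0.557

Enumerate the 4 (burglary, earthquake) configurations and weight by the priors:
  P(alarm) = 0.06*0.802*0.771 + 0.72*0.802*0.229 + 0.66*0.198*0.771 + 0.9*0.198*0.229
        = 0.037101 + 0.132234 + 0.100754 + 0.040808 = 0.310897
Configurations with earthquake contribute 0.173042, so
  P(earthquake | alarm) = 0.173042 / 0.310897 ≈ 0.557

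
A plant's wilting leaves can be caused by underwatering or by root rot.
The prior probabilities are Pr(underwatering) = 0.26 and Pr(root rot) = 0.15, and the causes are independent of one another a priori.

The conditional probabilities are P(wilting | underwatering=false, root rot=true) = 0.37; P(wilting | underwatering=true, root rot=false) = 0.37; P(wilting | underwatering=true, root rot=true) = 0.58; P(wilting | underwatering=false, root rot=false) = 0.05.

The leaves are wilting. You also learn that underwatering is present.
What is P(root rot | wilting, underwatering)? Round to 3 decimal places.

P(root rot | wilting, underwatering) ≈ 0.217

Weight on root rot=true, given the evidence: 0.58·0.15 = 0.087000
The normalizing constant is 0.37·0.85 + 0.58·0.15 = 0.401500
Posterior = 0.087000 / 0.401500 ≈ 0.217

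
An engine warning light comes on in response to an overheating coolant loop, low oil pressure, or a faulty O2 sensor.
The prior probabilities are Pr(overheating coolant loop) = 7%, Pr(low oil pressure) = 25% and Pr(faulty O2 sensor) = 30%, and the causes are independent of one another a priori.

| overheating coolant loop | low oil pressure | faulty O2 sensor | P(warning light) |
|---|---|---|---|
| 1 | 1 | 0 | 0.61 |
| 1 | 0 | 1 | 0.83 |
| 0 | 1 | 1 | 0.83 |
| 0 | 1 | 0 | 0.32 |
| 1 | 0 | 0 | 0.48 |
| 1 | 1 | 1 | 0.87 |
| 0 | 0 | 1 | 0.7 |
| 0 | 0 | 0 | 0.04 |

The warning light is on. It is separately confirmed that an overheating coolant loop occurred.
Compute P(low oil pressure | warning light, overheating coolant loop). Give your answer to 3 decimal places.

P(warning light | overheating coolant loop) = 0.48×0.75×0.7 + 0.83×0.75×0.3 + 0.61×0.25×0.7 + 0.87×0.25×0.3 = 0.252000 + 0.186750 + 0.106750 + 0.065250 = 0.610750
Restricting to configurations with low oil pressure present: 0.106750 + 0.065250 = 0.172000.
Hence the posterior is 0.172000/0.610750 ≈ 0.282.

P(low oil pressure | warning light, overheating coolant loop) ≈ 0.282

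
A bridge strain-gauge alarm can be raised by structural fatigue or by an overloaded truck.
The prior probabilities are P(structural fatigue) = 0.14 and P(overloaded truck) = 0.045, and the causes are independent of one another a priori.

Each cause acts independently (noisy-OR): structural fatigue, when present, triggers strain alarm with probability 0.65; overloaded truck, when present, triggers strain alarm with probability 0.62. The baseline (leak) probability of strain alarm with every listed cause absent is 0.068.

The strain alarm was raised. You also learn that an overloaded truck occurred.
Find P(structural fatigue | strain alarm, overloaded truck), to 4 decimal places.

Under noisy-OR, P(strain alarm | causes) = 1 − (1−0.068)·∏(1−qᵢ) over the active causes.
P(strain alarm | overloaded truck) = 0.64584*0.86 + 0.876044*0.14 = 0.555422 + 0.122646 = 0.678068
Of this, 0.122646 comes from 0.876044*0.14 (the structural fatigue=true cases).
P(structural fatigue | strain alarm, overloaded truck) = 0.122646 / 0.678068 ≈ 0.1809

P(structural fatigue | strain alarm, overloaded truck) ≈ 0.1809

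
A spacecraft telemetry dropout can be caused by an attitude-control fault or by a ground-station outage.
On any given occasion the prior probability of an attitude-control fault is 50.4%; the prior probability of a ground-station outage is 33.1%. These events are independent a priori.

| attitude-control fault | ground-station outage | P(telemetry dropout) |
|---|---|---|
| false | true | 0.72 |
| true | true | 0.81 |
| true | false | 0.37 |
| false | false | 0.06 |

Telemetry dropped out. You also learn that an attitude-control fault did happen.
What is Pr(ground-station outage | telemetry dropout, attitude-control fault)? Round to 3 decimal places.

Pr(ground-station outage | telemetry dropout, attitude-control fault) ≈ 0.520

Sum P(telemetry dropout|·) weighted by the priors over both values of ground-station outage:
  P(telemetry dropout | attitude-control fault) = 0.37*0.669 + 0.81*0.331
        = 0.247530 + 0.268110 = 0.515640
Configurations with ground-station outage contribute 0.268110, so
  P(ground-station outage | telemetry dropout, attitude-control fault) = 0.268110 / 0.515640 ≈ 0.520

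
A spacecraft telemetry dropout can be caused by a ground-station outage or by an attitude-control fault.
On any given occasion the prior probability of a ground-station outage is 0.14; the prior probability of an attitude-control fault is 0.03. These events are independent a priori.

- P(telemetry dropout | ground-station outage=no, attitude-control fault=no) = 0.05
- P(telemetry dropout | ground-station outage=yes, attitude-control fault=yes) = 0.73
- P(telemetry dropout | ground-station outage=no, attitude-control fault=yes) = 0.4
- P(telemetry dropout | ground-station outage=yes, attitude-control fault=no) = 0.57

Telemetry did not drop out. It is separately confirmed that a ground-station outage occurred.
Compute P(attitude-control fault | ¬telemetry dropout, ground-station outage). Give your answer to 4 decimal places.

P(attitude-control fault | ¬telemetry dropout, ground-station outage) ≈ 0.0190

By total probability over both values of attitude-control fault:
  P(¬telemetry dropout | ground-station outage) = 0.43×0.97 + 0.27×0.03
        = 0.417100 + 0.008100 = 0.425200
Keeping only the attitude-control fault-present terms gives 0.008100, so
  P(attitude-control fault | ¬telemetry dropout, ground-station outage) = 0.008100 / 0.425200 ≈ 0.0190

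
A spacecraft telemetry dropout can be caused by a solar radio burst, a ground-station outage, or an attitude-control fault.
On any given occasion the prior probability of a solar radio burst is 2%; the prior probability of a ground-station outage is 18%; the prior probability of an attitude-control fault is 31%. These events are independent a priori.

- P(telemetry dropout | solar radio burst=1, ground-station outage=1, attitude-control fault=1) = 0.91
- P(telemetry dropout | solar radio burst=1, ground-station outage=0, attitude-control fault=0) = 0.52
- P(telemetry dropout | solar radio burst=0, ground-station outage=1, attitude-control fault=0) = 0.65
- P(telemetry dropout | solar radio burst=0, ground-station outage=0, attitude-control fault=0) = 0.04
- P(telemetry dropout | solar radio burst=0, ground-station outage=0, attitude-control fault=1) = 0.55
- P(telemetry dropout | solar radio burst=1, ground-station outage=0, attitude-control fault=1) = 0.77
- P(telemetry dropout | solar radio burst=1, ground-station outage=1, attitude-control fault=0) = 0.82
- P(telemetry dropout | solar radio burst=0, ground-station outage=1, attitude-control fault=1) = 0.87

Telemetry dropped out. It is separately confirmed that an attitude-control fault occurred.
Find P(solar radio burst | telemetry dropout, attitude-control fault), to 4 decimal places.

P(solar radio burst | telemetry dropout, attitude-control fault) ≈ 0.0260

Numerator (weight on configurations with solar radio burst): 0.012628 + 0.003276 = 0.015904
Normalizer over all consistent configurations: 0.55·0.98·0.82 + 0.87·0.98·0.18 + 0.77·0.02·0.82 + 0.91·0.02·0.18 = 0.611352
Posterior = 0.015904 / 0.611352 ≈ 0.0260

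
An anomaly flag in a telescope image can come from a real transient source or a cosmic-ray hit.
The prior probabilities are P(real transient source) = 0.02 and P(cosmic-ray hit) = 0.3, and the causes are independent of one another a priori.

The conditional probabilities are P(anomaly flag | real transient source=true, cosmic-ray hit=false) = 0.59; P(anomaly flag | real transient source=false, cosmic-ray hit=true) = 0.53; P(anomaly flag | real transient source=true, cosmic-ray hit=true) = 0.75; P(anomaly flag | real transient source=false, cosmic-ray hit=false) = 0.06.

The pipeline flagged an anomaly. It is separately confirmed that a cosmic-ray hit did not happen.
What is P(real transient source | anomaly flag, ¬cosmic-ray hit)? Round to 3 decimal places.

P(real transient source | anomaly flag, ¬cosmic-ray hit) ≈ 0.167

P(anomaly flag | ¬cosmic-ray hit) = 0.06×0.98 + 0.59×0.02 = 0.058800 + 0.011800 = 0.070600
Of this, 0.011800 comes from 0.59×0.02 (the real transient source=true cases).
P(real transient source | anomaly flag, ¬cosmic-ray hit) = 0.011800 / 0.070600 ≈ 0.167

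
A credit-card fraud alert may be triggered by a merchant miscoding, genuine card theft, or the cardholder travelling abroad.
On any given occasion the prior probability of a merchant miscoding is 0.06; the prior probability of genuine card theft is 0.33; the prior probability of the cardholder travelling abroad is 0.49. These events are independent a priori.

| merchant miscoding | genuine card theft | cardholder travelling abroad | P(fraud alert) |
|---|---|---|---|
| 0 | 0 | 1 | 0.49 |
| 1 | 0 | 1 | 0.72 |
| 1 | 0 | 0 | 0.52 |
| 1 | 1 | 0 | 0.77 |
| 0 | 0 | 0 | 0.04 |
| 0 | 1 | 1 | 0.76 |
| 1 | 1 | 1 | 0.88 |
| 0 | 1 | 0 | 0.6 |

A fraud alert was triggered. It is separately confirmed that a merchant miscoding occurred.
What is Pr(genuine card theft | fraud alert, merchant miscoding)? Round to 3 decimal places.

P(fraud alert | merchant miscoding) = 0.52*0.67*0.51 + 0.72*0.67*0.49 + 0.77*0.33*0.51 + 0.88*0.33*0.49 = 0.177684 + 0.236376 + 0.129591 + 0.142296 = 0.685947
Restricting to configurations with genuine card theft present: 0.129591 + 0.142296 = 0.271887.
P(genuine card theft | fraud alert, merchant miscoding) = 0.271887 / 0.685947 ≈ 0.396

Pr(genuine card theft | fraud alert, merchant miscoding) ≈ 0.396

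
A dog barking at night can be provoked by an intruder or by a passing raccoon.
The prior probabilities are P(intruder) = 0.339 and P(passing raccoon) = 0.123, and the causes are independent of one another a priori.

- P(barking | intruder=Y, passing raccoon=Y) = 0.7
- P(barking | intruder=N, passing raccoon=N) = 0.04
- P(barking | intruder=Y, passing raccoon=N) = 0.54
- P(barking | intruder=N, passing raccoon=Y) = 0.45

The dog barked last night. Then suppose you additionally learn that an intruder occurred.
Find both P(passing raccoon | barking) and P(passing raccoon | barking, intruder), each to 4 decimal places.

P(passing raccoon | barking) ≈ 0.2636; P(passing raccoon | barking, intruder) ≈ 0.1538

P(barking) = 0.04·0.661·0.877 + 0.45·0.661·0.123 + 0.54·0.339·0.877 + 0.7·0.339·0.123 = 0.023188 + 0.036586 + 0.160544 + 0.029188 = 0.249506
Of this, 0.065774 comes from 0.036586 + 0.029188 (the passing raccoon=true cases).
Hence the posterior is 0.065774/0.249506 ≈ 0.2636.

With the extra evidence:
P(barking | intruder) = 0.54×0.877 + 0.7×0.123 = 0.473580 + 0.086100 = 0.559680
Of this, 0.086100 comes from 0.7×0.123 (the passing raccoon=true cases).
P(passing raccoon | barking, intruder) = 0.086100 / 0.559680 ≈ 0.1538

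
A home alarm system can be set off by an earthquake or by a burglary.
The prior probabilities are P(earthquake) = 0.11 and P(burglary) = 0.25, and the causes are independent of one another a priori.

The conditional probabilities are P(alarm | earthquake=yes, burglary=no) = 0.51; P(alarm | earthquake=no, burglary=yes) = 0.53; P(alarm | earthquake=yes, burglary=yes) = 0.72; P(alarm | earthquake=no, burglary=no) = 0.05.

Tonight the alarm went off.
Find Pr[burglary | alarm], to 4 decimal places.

Enumerate the 4 (earthquake, burglary) configurations and weight by the priors:
  P(alarm) = 0.05*0.89*0.75 + 0.53*0.89*0.25 + 0.51*0.11*0.75 + 0.72*0.11*0.25
        = 0.033375 + 0.117925 + 0.042075 + 0.019800 = 0.213175
Keeping only the burglary-present terms gives 0.137725, so
  P(burglary | alarm) = 0.137725 / 0.213175 ≈ 0.6461

Pr[burglary | alarm] ≈ 0.6461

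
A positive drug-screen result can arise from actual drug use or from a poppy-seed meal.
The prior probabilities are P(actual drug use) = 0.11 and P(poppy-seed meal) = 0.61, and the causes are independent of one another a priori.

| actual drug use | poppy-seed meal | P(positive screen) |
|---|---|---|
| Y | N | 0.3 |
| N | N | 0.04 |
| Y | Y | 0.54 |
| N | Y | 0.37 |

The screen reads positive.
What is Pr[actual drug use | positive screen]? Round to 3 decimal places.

Numerator (weight on configurations with actual drug use): 0.012870 + 0.036234 = 0.049104
The normalizing constant is 0.04·0.89·0.39 + 0.37·0.89·0.61 + 0.3·0.11·0.39 + 0.54·0.11·0.61 = 0.263861
Posterior = 0.049104 / 0.263861 ≈ 0.186

Pr[actual drug use | positive screen] ≈ 0.186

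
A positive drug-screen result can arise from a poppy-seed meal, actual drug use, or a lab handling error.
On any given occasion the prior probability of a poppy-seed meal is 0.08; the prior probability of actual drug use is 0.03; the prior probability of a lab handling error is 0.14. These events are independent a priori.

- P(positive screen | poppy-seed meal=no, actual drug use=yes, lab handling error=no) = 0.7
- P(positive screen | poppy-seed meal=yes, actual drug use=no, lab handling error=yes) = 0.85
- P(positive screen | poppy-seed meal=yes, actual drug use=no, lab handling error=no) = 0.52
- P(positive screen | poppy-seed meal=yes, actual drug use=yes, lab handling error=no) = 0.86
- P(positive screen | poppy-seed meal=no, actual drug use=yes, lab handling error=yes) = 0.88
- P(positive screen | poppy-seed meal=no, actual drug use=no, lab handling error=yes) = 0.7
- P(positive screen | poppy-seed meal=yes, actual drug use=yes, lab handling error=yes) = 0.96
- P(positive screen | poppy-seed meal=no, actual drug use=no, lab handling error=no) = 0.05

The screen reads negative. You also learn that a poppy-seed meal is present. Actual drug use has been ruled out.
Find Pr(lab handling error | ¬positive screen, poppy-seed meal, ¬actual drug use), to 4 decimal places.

Numerator (weight on configurations with lab handling error): 0.15×0.14 = 0.021000
The normalizing constant is 0.48×0.86 + 0.15×0.14 = 0.433800
Posterior = 0.021000 / 0.433800 ≈ 0.0484

Pr(lab handling error | ¬positive screen, poppy-seed meal, ¬actual drug use) ≈ 0.0484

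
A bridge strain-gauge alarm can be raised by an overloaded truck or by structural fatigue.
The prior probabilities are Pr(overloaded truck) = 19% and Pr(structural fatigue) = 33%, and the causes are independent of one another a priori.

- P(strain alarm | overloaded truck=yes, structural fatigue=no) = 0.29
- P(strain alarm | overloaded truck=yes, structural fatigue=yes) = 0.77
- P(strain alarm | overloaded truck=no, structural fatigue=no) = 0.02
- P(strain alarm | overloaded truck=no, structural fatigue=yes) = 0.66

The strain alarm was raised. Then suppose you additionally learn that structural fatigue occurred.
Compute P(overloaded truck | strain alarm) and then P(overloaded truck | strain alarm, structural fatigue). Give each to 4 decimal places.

Numerator (weight on configurations with overloaded truck): 0.036917 + 0.048279 = 0.085196
Normalizer over all consistent configurations: 0.02*0.81*0.67 + 0.66*0.81*0.33 + 0.29*0.19*0.67 + 0.77*0.19*0.33 = 0.272468
Posterior = 0.085196 / 0.272468 ≈ 0.3127

With the extra evidence:
P(strain alarm | structural fatigue) = 0.66×0.81 + 0.77×0.19 = 0.534600 + 0.146300 = 0.680900
Of this, 0.146300 comes from 0.77×0.19 (the overloaded truck=true cases).
Hence the posterior is 0.146300/0.680900 ≈ 0.2149.
This is intercausal reasoning (explaining away): once structural fatigue accounts for the strain alarm, overloaded truck becomes less likely.

P(overloaded truck | strain alarm) ≈ 0.3127; P(overloaded truck | strain alarm, structural fatigue) ≈ 0.2149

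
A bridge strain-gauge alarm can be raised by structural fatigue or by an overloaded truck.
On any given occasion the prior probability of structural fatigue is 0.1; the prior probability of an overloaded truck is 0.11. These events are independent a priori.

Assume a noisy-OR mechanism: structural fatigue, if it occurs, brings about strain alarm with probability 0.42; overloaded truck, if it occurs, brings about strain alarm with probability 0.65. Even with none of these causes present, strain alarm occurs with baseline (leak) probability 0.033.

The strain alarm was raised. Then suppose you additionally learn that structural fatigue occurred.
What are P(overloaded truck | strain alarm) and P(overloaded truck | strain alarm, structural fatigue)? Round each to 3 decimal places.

P(overloaded truck | strain alarm) ≈ 0.532; P(overloaded truck | strain alarm, structural fatigue) ≈ 0.184

Under noisy-OR, P(strain alarm | causes) = 1 − (1−0.033)·∏(1−qᵢ) over the active causes.
For the numerator, keep only overloaded truck=true terms: 0.065493 + 0.008841 = 0.074334
Denominator P(strain alarm): 0.033*0.9*0.89 + 0.66155*0.9*0.11 + 0.43914*0.1*0.89 + 0.803699*0.1*0.11 = 0.139850
Posterior = 0.074334 / 0.139850 ≈ 0.532

Now condition on the additional information:
By total probability over both values of overloaded truck:
  P(strain alarm | structural fatigue) = 0.43914*0.89 + 0.803699*0.11
        = 0.390835 + 0.088407 = 0.479242
Keeping only the overloaded truck-present terms gives 0.088407, so
  P(overloaded truck | strain alarm, structural fatigue) = 0.088407 / 0.479242 ≈ 0.184
— structural fatigue explains away the evidence for overloaded truck.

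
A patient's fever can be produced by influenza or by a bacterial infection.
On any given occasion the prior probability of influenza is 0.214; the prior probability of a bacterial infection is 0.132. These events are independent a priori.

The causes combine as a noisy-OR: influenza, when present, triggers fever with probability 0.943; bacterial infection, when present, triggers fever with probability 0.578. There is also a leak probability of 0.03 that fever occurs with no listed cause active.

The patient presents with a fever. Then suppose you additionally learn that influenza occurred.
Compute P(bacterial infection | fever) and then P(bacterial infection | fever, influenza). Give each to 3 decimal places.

P(bacterial infection | fever) ≈ 0.312; P(bacterial infection | fever, influenza) ≈ 0.136

Under noisy-OR, P(fever | causes) = 1 − (1−0.03)·∏(1−qᵢ) over the active causes.
Weight on bacterial infection=true, given the evidence: 0.061282 + 0.027589 = 0.088871
The normalizing constant is 0.03·0.786·0.868 + 0.59066·0.786·0.132 + 0.94471·0.214·0.868 + 0.976668·0.214·0.132 = 0.284820
Posterior = 0.088871 / 0.284820 ≈ 0.312

Now condition on the additional information:
For the numerator, keep only bacterial infection=true terms: 0.976668*0.132 = 0.128920
Normalizer over all consistent configurations: 0.94471*0.868 + 0.976668*0.132 = 0.948928
Posterior = 0.128920 / 0.948928 ≈ 0.136
Conditioning on influenza lowers the posterior on bacterial infection: the classic explaining-away effect in a common-effect structure.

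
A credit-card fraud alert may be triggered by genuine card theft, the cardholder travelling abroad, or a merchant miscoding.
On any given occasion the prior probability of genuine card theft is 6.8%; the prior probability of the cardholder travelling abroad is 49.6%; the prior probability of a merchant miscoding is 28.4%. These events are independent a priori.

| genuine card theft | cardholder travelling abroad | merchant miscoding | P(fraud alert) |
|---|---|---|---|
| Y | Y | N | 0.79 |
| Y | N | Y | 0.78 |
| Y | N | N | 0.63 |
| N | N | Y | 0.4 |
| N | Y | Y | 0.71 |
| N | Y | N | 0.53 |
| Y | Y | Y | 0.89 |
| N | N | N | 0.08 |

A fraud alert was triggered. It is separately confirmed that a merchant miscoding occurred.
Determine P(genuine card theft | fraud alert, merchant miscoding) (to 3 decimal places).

Numerator (weight on configurations with genuine card theft): 0.026732 + 0.030018 = 0.056750
Normalizer over all consistent configurations: 0.4×0.932×0.504 + 0.71×0.932×0.496 + 0.78×0.068×0.504 + 0.89×0.068×0.496 = 0.572854
P(genuine card theft | fraud alert, merchant miscoding) = 0.056750/0.572854 ≈ 0.099

P(genuine card theft | fraud alert, merchant miscoding) ≈ 0.099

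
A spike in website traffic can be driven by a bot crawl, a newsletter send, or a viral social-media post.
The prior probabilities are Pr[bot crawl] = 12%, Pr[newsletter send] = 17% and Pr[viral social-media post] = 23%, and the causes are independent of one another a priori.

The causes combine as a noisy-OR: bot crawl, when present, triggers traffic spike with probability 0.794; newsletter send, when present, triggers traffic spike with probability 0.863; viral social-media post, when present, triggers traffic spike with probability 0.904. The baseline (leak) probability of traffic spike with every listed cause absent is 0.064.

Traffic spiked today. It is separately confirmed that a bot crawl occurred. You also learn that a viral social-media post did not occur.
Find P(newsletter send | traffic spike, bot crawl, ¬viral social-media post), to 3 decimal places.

P(newsletter send | traffic spike, bot crawl, ¬viral social-media post) ≈ 0.198

Under noisy-OR, P(traffic spike | causes) = 1 − (1−0.064)·∏(1−qᵢ) over the active causes.
Weight on newsletter send=true, given the evidence: 0.973584·0.17 = 0.165509
Denominator P(traffic spike | bot crawl, ¬viral social-media post): 0.807184·0.83 + 0.973584·0.17 = 0.835472
P(newsletter send | traffic spike, bot crawl, ¬viral social-media post) = 0.165509/0.835472 ≈ 0.198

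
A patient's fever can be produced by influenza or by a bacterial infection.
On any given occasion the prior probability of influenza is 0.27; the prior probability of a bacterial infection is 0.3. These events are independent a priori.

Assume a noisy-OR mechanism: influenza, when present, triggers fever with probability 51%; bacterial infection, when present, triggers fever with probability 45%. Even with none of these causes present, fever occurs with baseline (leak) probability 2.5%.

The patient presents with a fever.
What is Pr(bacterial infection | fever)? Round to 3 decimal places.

Pr(bacterial infection | fever) ≈ 0.591

Under noisy-OR, P(fever | causes) = 1 − (1−0.025)·∏(1−qᵢ) over the active causes.
Numerator (weight on configurations with bacterial infection): 0.101561 + 0.059716 = 0.161277
The normalizing constant is 0.025·0.73·0.7 + 0.46375·0.73·0.3 + 0.52225·0.27·0.7 + 0.737237·0.27·0.3 = 0.272757
P(bacterial infection | fever) = 0.161277/0.272757 ≈ 0.591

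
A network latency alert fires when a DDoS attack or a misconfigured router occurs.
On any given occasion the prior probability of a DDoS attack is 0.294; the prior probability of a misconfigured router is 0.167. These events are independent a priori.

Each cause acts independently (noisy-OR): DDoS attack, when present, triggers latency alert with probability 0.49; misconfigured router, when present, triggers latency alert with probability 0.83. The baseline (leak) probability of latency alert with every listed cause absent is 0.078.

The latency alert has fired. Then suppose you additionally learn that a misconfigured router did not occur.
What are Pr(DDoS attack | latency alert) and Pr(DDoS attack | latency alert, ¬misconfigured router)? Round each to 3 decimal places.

Under noisy-OR, P(latency alert | causes) = 1 − (1−0.078)·∏(1−qᵢ) over the active causes.
P(latency alert) = 0.078*0.706*0.833 + 0.84326*0.706*0.167 + 0.52978*0.294*0.833 + 0.920063*0.294*0.167 = 0.045872 + 0.099422 + 0.129744 + 0.045173 = 0.320211
Restricting to configurations with DDoS attack present: 0.129744 + 0.045173 = 0.174917.
Hence the posterior is 0.174917/0.320211 ≈ 0.546.

With the extra evidence:
Enumerate both values of DDoS attack and weight by the priors:
  P(latency alert | ¬misconfigured router) = 0.078×0.706 + 0.52978×0.294
        = 0.055068 + 0.155755 = 0.210823
Configurations with DDoS attack contribute 0.155755, so
  P(DDoS attack | latency alert, ¬misconfigured router) = 0.155755 / 0.210823 ≈ 0.739

Pr(DDoS attack | latency alert) ≈ 0.546; Pr(DDoS attack | latency alert, ¬misconfigured router) ≈ 0.739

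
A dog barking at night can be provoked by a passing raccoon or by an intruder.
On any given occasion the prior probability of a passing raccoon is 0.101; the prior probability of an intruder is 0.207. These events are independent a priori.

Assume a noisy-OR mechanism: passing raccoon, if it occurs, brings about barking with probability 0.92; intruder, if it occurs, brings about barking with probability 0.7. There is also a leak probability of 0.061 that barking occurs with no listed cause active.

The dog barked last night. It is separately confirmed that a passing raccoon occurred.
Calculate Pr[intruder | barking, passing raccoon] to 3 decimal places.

Pr[intruder | barking, passing raccoon] ≈ 0.216

Under noisy-OR, P(barking | causes) = 1 − (1−0.061)·∏(1−qᵢ) over the active causes.
Sum P(barking|·) weighted by the priors over both values of intruder:
  P(barking | passing raccoon) = 0.92488·0.793 + 0.977464·0.207
        = 0.733430 + 0.202335 = 0.935765
Configurations with intruder contribute 0.202335, so
  P(intruder | barking, passing raccoon) = 0.202335 / 0.935765 ≈ 0.216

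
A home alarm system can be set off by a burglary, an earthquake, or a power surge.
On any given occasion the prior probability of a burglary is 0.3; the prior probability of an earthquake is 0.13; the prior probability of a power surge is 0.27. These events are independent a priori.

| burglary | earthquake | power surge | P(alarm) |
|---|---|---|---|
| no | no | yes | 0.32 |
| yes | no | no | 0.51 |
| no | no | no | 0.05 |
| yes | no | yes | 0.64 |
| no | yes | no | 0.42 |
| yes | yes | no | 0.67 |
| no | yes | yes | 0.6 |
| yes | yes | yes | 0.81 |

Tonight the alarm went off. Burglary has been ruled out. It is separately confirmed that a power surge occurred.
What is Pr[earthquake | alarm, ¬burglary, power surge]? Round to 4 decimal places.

Pr[earthquake | alarm, ¬burglary, power surge] ≈ 0.2189

Enumerate both values of earthquake and weight by the priors:
  P(alarm | ¬burglary, power surge) = 0.32×0.87 + 0.6×0.13
        = 0.278400 + 0.078000 = 0.356400
The terms with earthquake present sum to 0.078000, so
  P(earthquake | alarm, ¬burglary, power surge) = 0.078000 / 0.356400 ≈ 0.2189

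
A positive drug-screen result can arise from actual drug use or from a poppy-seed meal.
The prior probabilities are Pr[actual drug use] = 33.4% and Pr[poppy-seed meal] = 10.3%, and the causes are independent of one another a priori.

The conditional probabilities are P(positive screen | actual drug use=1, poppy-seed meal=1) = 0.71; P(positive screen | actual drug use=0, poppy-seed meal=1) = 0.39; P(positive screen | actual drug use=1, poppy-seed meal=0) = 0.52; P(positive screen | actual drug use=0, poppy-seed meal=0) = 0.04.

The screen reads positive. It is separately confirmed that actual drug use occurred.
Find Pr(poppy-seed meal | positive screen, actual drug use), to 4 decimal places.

P(positive screen | actual drug use) = 0.52·0.897 + 0.71·0.103 = 0.466440 + 0.073130 = 0.539570
Restricting to configurations with poppy-seed meal present: 0.71·0.103 = 0.073130.
P(poppy-seed meal | positive screen, actual drug use) = 0.073130 / 0.539570 ≈ 0.1355

Pr(poppy-seed meal | positive screen, actual drug use) ≈ 0.1355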